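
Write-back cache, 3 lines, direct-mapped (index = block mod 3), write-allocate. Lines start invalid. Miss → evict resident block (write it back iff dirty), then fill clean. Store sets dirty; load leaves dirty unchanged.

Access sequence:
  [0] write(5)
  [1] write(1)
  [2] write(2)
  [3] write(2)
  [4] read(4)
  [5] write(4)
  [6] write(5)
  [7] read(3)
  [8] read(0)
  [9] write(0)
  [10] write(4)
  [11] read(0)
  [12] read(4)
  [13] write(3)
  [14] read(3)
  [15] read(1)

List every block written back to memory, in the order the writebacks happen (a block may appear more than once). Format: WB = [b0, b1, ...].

WB = [5, 1, 2, 0, 4]

0: W B5 -> L2 miss  d=D]
1: W B1 -> L1 miss  d=D]
2: W B2 -> L2 miss wb->B5  d=D]
3: W B2 -> L2 hit  d=D]
4: R B4 -> L1 miss wb->B1  d=-]
5: W B4 -> L1 hit  d=D]
6: W B5 -> L2 miss wb->B2  d=D]
7: R B3 -> L0 miss  d=-]
8: R B0 -> L0 miss  d=-]
9: W B0 -> L0 hit  d=D]
10: W B4 -> L1 hit  d=D]
11: R B0 -> L0 hit  d=D]
12: R B4 -> L1 hit  d=D]
13: W B3 -> L0 miss wb->B0  d=D]
14: R B3 -> L0 hit  d=D]
15: R B1 -> L1 miss wb->B4  d=-]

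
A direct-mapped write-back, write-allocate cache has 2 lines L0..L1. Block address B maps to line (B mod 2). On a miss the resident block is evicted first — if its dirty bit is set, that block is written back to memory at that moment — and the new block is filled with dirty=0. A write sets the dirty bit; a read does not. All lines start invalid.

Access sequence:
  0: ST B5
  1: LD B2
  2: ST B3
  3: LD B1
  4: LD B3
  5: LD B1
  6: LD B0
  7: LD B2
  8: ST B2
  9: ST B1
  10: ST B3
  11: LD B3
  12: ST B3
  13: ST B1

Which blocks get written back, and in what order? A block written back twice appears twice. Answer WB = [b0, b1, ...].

0: W B5 → L1 miss [D]
1: R B2 → L0 miss [-]
2: W B3 → L1 miss wb→B5 [D]
3: R B1 → L1 miss wb→B3 [-]
4: R B3 → L1 miss [-]
5: R B1 → L1 miss [-]
6: R B0 → L0 miss [-]
7: R B2 → L0 miss [-]
8: W B2 → L0 hit [D]
9: W B1 → L1 hit [D]
10: W B3 → L1 miss wb→B1 [D]
11: R B3 → L1 hit [D]
12: W B3 → L1 hit [D]
13: W B1 → L1 miss wb→B3 [D]

WB = [5, 3, 1, 3]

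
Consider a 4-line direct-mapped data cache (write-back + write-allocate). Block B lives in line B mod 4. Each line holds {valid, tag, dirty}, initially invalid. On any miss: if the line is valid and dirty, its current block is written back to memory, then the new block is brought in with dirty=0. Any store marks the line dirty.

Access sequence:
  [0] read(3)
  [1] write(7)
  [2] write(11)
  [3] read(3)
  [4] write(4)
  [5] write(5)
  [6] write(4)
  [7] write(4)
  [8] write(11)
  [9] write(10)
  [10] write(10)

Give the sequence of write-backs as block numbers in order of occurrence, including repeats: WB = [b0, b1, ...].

WB = [7, 11]

0: R B3 → L3 miss [-]
1: W B7 → L3 miss [D]
2: W B11 → L3 miss wb→B7 [D]
3: R B3 → L3 miss wb→B11 [-]
4: W B4 → L0 miss [D]
5: W B5 → L1 miss [D]
6: W B4 → L0 hit [D]
7: W B4 → L0 hit [D]
8: W B11 → L3 miss [D]
9: W B10 → L2 miss [D]
10: W B10 → L2 hit [D]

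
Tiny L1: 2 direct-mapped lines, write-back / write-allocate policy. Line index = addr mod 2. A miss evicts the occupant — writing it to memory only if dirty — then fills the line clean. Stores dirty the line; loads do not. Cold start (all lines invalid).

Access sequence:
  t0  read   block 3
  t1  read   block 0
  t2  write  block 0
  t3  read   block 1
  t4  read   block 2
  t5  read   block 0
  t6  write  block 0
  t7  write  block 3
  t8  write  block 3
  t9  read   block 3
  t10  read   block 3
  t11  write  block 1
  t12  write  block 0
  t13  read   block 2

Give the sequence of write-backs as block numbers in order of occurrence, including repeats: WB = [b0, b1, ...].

WB = [0, 3, 0]

0: R B3 -> L1 miss  d=-]
1: R B0 -> L0 miss  d=-]
2: W B0 -> L0 hit  d=D]
3: R B1 -> L1 miss  d=-]
4: R B2 -> L0 miss wb->B0  d=-]
5: R B0 -> L0 miss  d=-]
6: W B0 -> L0 hit  d=D]
7: W B3 -> L1 miss  d=D]
8: W B3 -> L1 hit  d=D]
9: R B3 -> L1 hit  d=D]
10: R B3 -> L1 hit  d=D]
11: W B1 -> L1 miss wb->B3  d=D]
12: W B0 -> L0 hit  d=D]
13: R B2 -> L0 miss wb->B0  d=-]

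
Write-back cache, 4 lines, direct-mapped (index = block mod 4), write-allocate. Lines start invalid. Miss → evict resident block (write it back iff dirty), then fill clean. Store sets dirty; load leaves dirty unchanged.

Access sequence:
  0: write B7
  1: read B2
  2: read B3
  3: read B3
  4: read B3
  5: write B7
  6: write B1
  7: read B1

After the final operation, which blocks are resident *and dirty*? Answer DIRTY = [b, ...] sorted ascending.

0: W B7 -> L3 miss  d=D]
1: R B2 -> L2 miss  d=-]
2: R B3 -> L3 miss wb->B7  d=-]
3: R B3 -> L3 hit  d=-]
4: R B3 -> L3 hit  d=-]
5: W B7 -> L3 miss  d=D]
6: W B1 -> L1 miss  d=D]
7: R B1 -> L1 hit  d=D]

DIRTY = [1, 7]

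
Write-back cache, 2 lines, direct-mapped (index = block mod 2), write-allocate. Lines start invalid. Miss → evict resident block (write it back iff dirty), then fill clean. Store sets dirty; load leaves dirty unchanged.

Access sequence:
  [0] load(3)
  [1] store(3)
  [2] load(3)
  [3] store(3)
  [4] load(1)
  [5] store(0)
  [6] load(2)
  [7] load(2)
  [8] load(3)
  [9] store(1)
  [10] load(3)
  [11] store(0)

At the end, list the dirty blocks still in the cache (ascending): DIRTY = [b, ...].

DIRTY = [0]

0: R B3 → L1 miss [-]
1: W B3 → L1 hit [D]
2: R B3 → L1 hit [D]
3: W B3 → L1 hit [D]
4: R B1 → L1 miss wb→B3 [-]
5: W B0 → L0 miss [D]
6: R B2 → L0 miss wb→B0 [-]
7: R B2 → L0 hit [-]
8: R B3 → L1 miss [-]
9: W B1 → L1 miss [D]
10: R B3 → L1 miss wb→B1 [-]
11: W B0 → L0 miss [D]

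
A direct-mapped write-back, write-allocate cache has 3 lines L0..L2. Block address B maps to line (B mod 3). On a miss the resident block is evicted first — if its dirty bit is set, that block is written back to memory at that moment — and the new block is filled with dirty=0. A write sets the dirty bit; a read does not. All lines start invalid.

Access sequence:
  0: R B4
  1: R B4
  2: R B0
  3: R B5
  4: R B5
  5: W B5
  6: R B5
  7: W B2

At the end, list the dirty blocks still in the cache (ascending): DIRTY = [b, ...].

DIRTY = [2]

  0 | R B4 → L1 miss [-]
  1 | R B4 → L1 hit [-]
  2 | R B0 → L0 miss [-]
  3 | R B5 → L2 miss [-]
  4 | R B5 → L2 hit [-]
  5 | W B5 → L2 hit [D]
  6 | R B5 → L2 hit [D]
  7 | W B2 → L2 miss wb→B5 [D]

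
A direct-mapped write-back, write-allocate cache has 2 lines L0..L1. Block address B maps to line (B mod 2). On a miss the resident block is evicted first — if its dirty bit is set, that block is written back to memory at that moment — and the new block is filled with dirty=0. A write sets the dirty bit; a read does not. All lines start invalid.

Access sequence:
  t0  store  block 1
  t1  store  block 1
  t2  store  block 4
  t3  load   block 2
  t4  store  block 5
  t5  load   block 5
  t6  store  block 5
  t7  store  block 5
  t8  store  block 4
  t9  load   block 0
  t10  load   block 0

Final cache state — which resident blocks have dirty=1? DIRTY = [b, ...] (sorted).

DIRTY = [5]

0: W B1 -> L1 miss  d=D]
1: W B1 -> L1 hit  d=D]
2: W B4 -> L0 miss  d=D]
3: R B2 -> L0 miss wb->B4  d=-]
4: W B5 -> L1 miss wb->B1  d=D]
5: R B5 -> L1 hit  d=D]
6: W B5 -> L1 hit  d=D]
7: W B5 -> L1 hit  d=D]
8: W B4 -> L0 miss  d=D]
9: R B0 -> L0 miss wb->B4  d=-]
10: R B0 -> L0 hit  d=-]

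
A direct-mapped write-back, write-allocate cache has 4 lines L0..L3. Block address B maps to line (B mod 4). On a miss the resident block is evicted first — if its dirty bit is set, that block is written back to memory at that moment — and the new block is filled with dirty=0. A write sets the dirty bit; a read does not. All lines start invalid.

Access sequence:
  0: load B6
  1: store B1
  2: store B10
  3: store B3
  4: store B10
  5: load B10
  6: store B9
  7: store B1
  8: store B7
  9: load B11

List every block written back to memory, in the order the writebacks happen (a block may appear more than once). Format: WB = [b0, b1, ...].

WB = [1, 9, 3, 7]

0: R B6 → L2 miss [-]
1: W B1 → L1 miss [D]
2: W B10 → L2 miss [D]
3: W B3 → L3 miss [D]
4: W B10 → L2 hit [D]
5: R B10 → L2 hit [D]
6: W B9 → L1 miss wb→B1 [D]
7: W B1 → L1 miss wb→B9 [D]
8: W B7 → L3 miss wb→B3 [D]
9: R B11 → L3 miss wb→B7 [-]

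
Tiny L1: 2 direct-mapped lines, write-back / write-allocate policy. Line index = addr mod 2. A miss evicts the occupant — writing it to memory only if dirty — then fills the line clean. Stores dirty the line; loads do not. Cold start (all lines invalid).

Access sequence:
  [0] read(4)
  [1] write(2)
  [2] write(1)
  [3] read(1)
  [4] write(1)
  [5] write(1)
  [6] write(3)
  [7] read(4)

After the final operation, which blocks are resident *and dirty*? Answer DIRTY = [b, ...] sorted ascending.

0: R B4 → L0 miss [-]
1: W B2 → L0 miss [D]
2: W B1 → L1 miss [D]
3: R B1 → L1 hit [D]
4: W B1 → L1 hit [D]
5: W B1 → L1 hit [D]
6: W B3 → L1 miss wb→B1 [D]
7: R B4 → L0 miss wb→B2 [-]

DIRTY = [3]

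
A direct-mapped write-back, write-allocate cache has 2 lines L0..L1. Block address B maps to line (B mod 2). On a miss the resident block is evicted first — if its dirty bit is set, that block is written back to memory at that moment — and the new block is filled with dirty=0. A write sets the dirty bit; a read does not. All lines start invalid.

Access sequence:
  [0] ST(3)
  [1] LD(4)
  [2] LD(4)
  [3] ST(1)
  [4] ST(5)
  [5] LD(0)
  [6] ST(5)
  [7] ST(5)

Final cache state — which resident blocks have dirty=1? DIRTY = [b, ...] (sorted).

DIRTY = [5]

0: W B3 → L1 miss [D]
1: R B4 → L0 miss [-]
2: R B4 → L0 hit [-]
3: W B1 → L1 miss wb→B3 [D]
4: W B5 → L1 miss wb→B1 [D]
5: R B0 → L0 miss [-]
6: W B5 → L1 hit [D]
7: W B5 → L1 hit [D]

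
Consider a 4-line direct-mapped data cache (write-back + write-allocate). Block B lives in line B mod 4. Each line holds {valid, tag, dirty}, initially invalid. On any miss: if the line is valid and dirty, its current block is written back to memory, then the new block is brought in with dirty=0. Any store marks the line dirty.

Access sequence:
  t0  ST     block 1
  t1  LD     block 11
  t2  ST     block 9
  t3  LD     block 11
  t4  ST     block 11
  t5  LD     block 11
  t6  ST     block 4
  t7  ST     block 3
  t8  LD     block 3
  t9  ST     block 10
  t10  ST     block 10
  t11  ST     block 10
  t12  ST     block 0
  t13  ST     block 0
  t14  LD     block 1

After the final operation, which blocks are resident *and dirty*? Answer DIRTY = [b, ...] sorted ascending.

DIRTY = [0, 3, 10]

  0 | W B1 → L1 miss [D]
  1 | R B11 → L3 miss [-]
  2 | W B9 → L1 miss wb→B1 [D]
  3 | R B11 → L3 hit [-]
  4 | W B11 → L3 hit [D]
  5 | R B11 → L3 hit [D]
  6 | W B4 → L0 miss [D]
  7 | W B3 → L3 miss wb→B11 [D]
  8 | R B3 → L3 hit [D]
  9 | W B10 → L2 miss [D]
  10 | W B10 → L2 hit [D]
  11 | W B10 → L2 hit [D]
  12 | W B0 → L0 miss wb→B4 [D]
  13 | W B0 → L0 hit [D]
  14 | R B1 → L1 miss wb→B9 [-]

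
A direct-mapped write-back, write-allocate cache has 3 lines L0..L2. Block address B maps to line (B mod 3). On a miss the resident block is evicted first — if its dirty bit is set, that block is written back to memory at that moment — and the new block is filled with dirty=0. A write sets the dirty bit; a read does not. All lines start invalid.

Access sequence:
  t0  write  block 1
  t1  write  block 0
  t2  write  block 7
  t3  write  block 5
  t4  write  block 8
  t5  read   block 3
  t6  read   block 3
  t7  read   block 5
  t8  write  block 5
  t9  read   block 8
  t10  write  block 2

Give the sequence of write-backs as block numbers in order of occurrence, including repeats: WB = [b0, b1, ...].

0: W B1 -> L1 miss  d=D]
1: W B0 -> L0 miss  d=D]
2: W B7 -> L1 miss wb->B1  d=D]
3: W B5 -> L2 miss  d=D]
4: W B8 -> L2 miss wb->B5  d=D]
5: R B3 -> L0 miss wb->B0  d=-]
6: R B3 -> L0 hit  d=-]
7: R B5 -> L2 miss wb->B8  d=-]
8: W B5 -> L2 hit  d=D]
9: R B8 -> L2 miss wb->B5  d=-]
10: W B2 -> L2 miss  d=D]

WB = [1, 5, 0, 8, 5]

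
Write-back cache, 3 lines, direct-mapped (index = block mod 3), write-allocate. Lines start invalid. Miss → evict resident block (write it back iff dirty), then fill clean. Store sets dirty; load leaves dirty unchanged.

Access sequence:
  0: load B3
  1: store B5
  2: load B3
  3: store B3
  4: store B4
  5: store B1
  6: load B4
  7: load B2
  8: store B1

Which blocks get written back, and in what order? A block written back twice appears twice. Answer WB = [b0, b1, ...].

WB = [4, 1, 5]

  0 | R B3 → L0 miss [-]
  1 | W B5 → L2 miss [D]
  2 | R B3 → L0 hit [-]
  3 | W B3 → L0 hit [D]
  4 | W B4 → L1 miss [D]
  5 | W B1 → L1 miss wb→B4 [D]
  6 | R B4 → L1 miss wb→B1 [-]
  7 | R B2 → L2 miss wb→B5 [-]
  8 | W B1 → L1 miss [D]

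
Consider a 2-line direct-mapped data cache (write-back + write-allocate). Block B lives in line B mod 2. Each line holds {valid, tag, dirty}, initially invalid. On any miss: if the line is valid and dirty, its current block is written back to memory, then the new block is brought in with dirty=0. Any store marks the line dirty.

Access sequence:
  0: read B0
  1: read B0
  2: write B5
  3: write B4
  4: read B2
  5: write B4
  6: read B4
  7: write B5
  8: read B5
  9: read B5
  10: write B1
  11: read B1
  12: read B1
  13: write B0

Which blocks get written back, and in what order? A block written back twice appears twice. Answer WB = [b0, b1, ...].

  0 | R B0 → L0 miss [-]
  1 | R B0 → L0 hit [-]
  2 | W B5 → L1 miss [D]
  3 | W B4 → L0 miss [D]
  4 | R B2 → L0 miss wb→B4 [-]
  5 | W B4 → L0 miss [D]
  6 | R B4 → L0 hit [D]
  7 | W B5 → L1 hit [D]
  8 | R B5 → L1 hit [D]
  9 | R B5 → L1 hit [D]
  10 | W B1 → L1 miss wb→B5 [D]
  11 | R B1 → L1 hit [D]
  12 | R B1 → L1 hit [D]
  13 | W B0 → L0 miss wb→B4 [D]

WB = [4, 5, 4]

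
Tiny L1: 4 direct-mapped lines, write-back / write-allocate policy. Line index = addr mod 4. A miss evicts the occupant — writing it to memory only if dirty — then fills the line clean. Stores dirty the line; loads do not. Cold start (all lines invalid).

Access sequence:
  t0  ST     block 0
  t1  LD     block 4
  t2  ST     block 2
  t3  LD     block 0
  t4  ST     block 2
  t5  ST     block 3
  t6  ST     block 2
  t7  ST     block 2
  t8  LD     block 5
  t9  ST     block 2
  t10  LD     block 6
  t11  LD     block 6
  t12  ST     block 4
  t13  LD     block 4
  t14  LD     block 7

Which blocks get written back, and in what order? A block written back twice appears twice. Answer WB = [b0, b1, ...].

  0 | W B0 → L0 miss [D]
  1 | R B4 → L0 miss wb→B0 [-]
  2 | W B2 → L2 miss [D]
  3 | R B0 → L0 miss [-]
  4 | W B2 → L2 hit [D]
  5 | W B3 → L3 miss [D]
  6 | W B2 → L2 hit [D]
  7 | W B2 → L2 hit [D]
  8 | R B5 → L1 miss [-]
  9 | W B2 → L2 hit [D]
  10 | R B6 → L2 miss wb→B2 [-]
  11 | R B6 → L2 hit [-]
  12 | W B4 → L0 miss [D]
  13 | R B4 → L0 hit [D]
  14 | R B7 → L3 miss wb→B3 [-]

WB = [0, 2, 3]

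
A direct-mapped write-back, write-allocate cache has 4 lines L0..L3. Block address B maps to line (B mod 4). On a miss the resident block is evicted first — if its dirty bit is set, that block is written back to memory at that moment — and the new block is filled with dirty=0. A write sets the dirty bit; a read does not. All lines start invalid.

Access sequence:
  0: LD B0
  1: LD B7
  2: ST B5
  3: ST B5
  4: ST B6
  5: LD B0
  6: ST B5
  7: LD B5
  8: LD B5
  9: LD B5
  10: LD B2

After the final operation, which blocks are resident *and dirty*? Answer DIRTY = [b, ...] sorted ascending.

  0 | R B0 → L0 miss [-]
  1 | R B7 → L3 miss [-]
  2 | W B5 → L1 miss [D]
  3 | W B5 → L1 hit [D]
  4 | W B6 → L2 miss [D]
  5 | R B0 → L0 hit [-]
  6 | W B5 → L1 hit [D]
  7 | R B5 → L1 hit [D]
  8 | R B5 → L1 hit [D]
  9 | R B5 → L1 hit [D]
  10 | R B2 → L2 miss wb→B6 [-]

DIRTY = [5]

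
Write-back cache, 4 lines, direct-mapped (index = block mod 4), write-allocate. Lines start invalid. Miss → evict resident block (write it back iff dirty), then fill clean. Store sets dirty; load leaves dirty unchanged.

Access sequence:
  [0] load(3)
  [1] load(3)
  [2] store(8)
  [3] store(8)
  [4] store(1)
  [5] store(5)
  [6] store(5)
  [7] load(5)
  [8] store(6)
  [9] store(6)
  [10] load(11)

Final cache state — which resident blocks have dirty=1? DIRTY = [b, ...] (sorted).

  0 | R B3 → L3 miss [-]
  1 | R B3 → L3 hit [-]
  2 | W B8 → L0 miss [D]
  3 | W B8 → L0 hit [D]
  4 | W B1 → L1 miss [D]
  5 | W B5 → L1 miss wb→B1 [D]
  6 | W B5 → L1 hit [D]
  7 | R B5 → L1 hit [D]
  8 | W B6 → L2 miss [D]
  9 | W B6 → L2 hit [D]
  10 | R B11 → L3 miss [-]

DIRTY = [5, 6, 8]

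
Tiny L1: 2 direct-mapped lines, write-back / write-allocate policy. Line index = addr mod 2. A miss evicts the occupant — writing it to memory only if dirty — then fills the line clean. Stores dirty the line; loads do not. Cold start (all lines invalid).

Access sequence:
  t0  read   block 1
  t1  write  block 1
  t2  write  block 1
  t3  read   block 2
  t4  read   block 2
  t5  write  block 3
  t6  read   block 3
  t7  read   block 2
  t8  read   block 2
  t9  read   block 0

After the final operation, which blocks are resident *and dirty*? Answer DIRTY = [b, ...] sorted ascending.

0: R B1 → L1 miss [-]
1: W B1 → L1 hit [D]
2: W B1 → L1 hit [D]
3: R B2 → L0 miss [-]
4: R B2 → L0 hit [-]
5: W B3 → L1 miss wb→B1 [D]
6: R B3 → L1 hit [D]
7: R B2 → L0 hit [-]
8: R B2 → L0 hit [-]
9: R B0 → L0 miss [-]

DIRTY = [3]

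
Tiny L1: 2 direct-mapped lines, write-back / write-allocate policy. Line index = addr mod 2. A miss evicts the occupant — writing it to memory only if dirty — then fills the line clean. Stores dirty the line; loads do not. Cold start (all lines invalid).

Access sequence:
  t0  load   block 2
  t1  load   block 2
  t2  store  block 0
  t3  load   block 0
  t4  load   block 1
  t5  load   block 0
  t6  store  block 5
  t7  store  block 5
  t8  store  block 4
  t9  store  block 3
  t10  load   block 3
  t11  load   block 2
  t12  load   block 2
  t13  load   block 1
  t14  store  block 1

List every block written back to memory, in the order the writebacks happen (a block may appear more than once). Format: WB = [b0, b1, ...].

WB = [0, 5, 4, 3]

0: R B2 -> L0 miss  d=-]
1: R B2 -> L0 hit  d=-]
2: W B0 -> L0 miss  d=D]
3: R B0 -> L0 hit  d=D]
4: R B1 -> L1 miss  d=-]
5: R B0 -> L0 hit  d=D]
6: W B5 -> L1 miss  d=D]
7: W B5 -> L1 hit  d=D]
8: W B4 -> L0 miss wb->B0  d=D]
9: W B3 -> L1 miss wb->B5  d=D]
10: R B3 -> L1 hit  d=D]
11: R B2 -> L0 miss wb->B4  d=-]
12: R B2 -> L0 hit  d=-]
13: R B1 -> L1 miss wb->B3  d=-]
14: W B1 -> L1 hit  d=D]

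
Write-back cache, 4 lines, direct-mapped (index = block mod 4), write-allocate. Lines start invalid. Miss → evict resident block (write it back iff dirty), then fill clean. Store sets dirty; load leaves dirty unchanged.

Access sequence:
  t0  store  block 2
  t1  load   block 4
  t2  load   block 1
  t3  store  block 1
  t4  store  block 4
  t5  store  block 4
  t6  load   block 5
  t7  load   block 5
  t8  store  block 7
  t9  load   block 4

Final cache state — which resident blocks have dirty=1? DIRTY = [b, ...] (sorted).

DIRTY = [2, 4, 7]

  0 | W B2 → L2 miss [D]
  1 | R B4 → L0 miss [-]
  2 | R B1 → L1 miss [-]
  3 | W B1 → L1 hit [D]
  4 | W B4 → L0 hit [D]
  5 | W B4 → L0 hit [D]
  6 | R B5 → L1 miss wb→B1 [-]
  7 | R B5 → L1 hit [-]
  8 | W B7 → L3 miss [D]
  9 | R B4 → L0 hit [D]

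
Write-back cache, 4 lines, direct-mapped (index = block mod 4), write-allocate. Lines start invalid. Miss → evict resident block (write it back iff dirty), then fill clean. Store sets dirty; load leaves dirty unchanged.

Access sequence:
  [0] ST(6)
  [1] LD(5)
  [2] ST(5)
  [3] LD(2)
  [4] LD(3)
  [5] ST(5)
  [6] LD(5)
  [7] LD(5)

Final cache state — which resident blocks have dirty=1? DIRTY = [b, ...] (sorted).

DIRTY = [5]

  0 | W B6 → L2 miss [D]
  1 | R B5 → L1 miss [-]
  2 | W B5 → L1 hit [D]
  3 | R B2 → L2 miss wb→B6 [-]
  4 | R B3 → L3 miss [-]
  5 | W B5 → L1 hit [D]
  6 | R B5 → L1 hit [D]
  7 | R B5 → L1 hit [D]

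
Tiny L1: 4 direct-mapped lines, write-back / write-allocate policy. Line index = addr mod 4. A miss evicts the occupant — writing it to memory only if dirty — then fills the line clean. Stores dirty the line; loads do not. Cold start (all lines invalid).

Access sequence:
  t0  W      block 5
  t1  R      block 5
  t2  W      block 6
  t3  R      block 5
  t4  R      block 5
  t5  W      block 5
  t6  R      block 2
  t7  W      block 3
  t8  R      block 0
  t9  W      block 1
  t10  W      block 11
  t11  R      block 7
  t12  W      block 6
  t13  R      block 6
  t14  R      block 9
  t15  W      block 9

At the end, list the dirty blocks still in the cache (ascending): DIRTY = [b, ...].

0: W B5 -> L1 miss  d=D]
1: R B5 -> L1 hit  d=D]
2: W B6 -> L2 miss  d=D]
3: R B5 -> L1 hit  d=D]
4: R B5 -> L1 hit  d=D]
5: W B5 -> L1 hit  d=D]
6: R B2 -> L2 miss wb->B6  d=-]
7: W B3 -> L3 miss  d=D]
8: R B0 -> L0 miss  d=-]
9: W B1 -> L1 miss wb->B5  d=D]
10: W B11 -> L3 miss wb->B3  d=D]
11: R B7 -> L3 miss wb->B11  d=-]
12: W B6 -> L2 miss  d=D]
13: R B6 -> L2 hit  d=D]
14: R B9 -> L1 miss wb->B1  d=-]
15: W B9 -> L1 hit  d=D]

DIRTY = [6, 9]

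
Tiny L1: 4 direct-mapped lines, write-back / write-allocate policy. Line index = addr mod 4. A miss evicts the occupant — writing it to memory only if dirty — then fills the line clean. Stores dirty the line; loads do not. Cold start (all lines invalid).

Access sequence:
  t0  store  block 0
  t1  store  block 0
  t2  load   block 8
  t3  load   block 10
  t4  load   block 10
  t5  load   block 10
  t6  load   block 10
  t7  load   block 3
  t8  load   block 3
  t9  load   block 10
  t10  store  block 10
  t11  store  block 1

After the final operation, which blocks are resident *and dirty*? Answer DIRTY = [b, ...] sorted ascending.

0: W B0 → L0 miss [D]
1: W B0 → L0 hit [D]
2: R B8 → L0 miss wb→B0 [-]
3: R B10 → L2 miss [-]
4: R B10 → L2 hit [-]
5: R B10 → L2 hit [-]
6: R B10 → L2 hit [-]
7: R B3 → L3 miss [-]
8: R B3 → L3 hit [-]
9: R B10 → L2 hit [-]
10: W B10 → L2 hit [D]
11: W B1 → L1 miss [D]

DIRTY = [1, 10]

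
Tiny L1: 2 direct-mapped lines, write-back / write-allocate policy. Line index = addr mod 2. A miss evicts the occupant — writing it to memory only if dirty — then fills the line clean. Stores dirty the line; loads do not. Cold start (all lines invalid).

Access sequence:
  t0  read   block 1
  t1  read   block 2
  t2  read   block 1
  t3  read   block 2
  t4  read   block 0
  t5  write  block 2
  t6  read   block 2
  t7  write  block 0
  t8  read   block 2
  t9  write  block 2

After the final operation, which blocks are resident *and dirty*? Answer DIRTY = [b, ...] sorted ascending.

DIRTY = [2]

0: R B1 -> L1 miss  d=-]
1: R B2 -> L0 miss  d=-]
2: R B1 -> L1 hit  d=-]
3: R B2 -> L0 hit  d=-]
4: R B0 -> L0 miss  d=-]
5: W B2 -> L0 miss  d=D]
6: R B2 -> L0 hit  d=D]
7: W B0 -> L0 miss wb->B2  d=D]
8: R B2 -> L0 miss wb->B0  d=-]
9: W B2 -> L0 hit  d=D]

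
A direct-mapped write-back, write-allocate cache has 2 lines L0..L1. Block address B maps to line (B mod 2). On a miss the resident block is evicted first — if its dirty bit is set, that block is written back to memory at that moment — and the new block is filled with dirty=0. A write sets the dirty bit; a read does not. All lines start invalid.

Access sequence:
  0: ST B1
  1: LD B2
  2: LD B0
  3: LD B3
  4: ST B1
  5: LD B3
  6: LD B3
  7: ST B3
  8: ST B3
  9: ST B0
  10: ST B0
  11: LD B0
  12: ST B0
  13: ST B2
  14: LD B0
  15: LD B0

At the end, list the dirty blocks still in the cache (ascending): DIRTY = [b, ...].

0: W B1 -> L1 miss  d=D]
1: R B2 -> L0 miss  d=-]
2: R B0 -> L0 miss  d=-]
3: R B3 -> L1 miss wb->B1  d=-]
4: W B1 -> L1 miss  d=D]
5: R B3 -> L1 miss wb->B1  d=-]
6: R B3 -> L1 hit  d=-]
7: W B3 -> L1 hit  d=D]
8: W B3 -> L1 hit  d=D]
9: W B0 -> L0 hit  d=D]
10: W B0 -> L0 hit  d=D]
11: R B0 -> L0 hit  d=D]
12: W B0 -> L0 hit  d=D]
13: W B2 -> L0 miss wb->B0  d=D]
14: R B0 -> L0 miss wb->B2  d=-]
15: R B0 -> L0 hit  d=-]

DIRTY = [3]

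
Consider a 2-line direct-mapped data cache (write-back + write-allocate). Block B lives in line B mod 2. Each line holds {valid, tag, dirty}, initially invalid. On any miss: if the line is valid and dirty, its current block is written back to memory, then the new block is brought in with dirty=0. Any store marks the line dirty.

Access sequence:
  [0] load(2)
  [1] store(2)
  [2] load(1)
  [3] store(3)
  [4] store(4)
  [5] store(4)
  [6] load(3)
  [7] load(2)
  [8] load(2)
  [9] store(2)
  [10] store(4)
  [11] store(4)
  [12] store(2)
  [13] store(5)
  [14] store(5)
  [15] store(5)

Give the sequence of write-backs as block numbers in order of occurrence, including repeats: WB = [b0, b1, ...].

0: R B2 → L0 miss [-]
1: W B2 → L0 hit [D]
2: R B1 → L1 miss [-]
3: W B3 → L1 miss [D]
4: W B4 → L0 miss wb→B2 [D]
5: W B4 → L0 hit [D]
6: R B3 → L1 hit [D]
7: R B2 → L0 miss wb→B4 [-]
8: R B2 → L0 hit [-]
9: W B2 → L0 hit [D]
10: W B4 → L0 miss wb→B2 [D]
11: W B4 → L0 hit [D]
12: W B2 → L0 miss wb→B4 [D]
13: W B5 → L1 miss wb→B3 [D]
14: W B5 → L1 hit [D]
15: W B5 → L1 hit [D]

WB = [2, 4, 2, 4, 3]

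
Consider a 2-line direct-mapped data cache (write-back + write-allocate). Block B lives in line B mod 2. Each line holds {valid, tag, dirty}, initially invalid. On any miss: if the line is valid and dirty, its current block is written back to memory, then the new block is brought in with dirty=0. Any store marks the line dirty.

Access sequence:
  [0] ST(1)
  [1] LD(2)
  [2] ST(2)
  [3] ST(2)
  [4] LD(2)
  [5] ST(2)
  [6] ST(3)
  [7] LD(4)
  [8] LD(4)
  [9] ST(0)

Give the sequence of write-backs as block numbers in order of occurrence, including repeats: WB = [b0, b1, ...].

0: W B1 → L1 miss [D]
1: R B2 → L0 miss [-]
2: W B2 → L0 hit [D]
3: W B2 → L0 hit [D]
4: R B2 → L0 hit [D]
5: W B2 → L0 hit [D]
6: W B3 → L1 miss wb→B1 [D]
7: R B4 → L0 miss wb→B2 [-]
8: R B4 → L0 hit [-]
9: W B0 → L0 miss [D]

WB = [1, 2]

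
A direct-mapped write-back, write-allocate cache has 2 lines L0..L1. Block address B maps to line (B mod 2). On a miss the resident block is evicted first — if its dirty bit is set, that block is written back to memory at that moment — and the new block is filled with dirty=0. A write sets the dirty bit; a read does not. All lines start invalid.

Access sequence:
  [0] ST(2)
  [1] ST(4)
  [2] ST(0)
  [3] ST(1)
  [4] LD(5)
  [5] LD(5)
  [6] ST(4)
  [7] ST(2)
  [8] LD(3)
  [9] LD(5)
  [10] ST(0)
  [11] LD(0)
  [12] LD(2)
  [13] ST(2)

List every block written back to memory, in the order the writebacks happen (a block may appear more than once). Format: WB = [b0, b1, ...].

  0 | W B2 → L0 miss [D]
  1 | W B4 → L0 miss wb→B2 [D]
  2 | W B0 → L0 miss wb→B4 [D]
  3 | W B1 → L1 miss [D]
  4 | R B5 → L1 miss wb→B1 [-]
  5 | R B5 → L1 hit [-]
  6 | W B4 → L0 miss wb→B0 [D]
  7 | W B2 → L0 miss wb→B4 [D]
  8 | R B3 → L1 miss [-]
  9 | R B5 → L1 miss [-]
  10 | W B0 → L0 miss wb→B2 [D]
  11 | R B0 → L0 hit [D]
  12 | R B2 → L0 miss wb→B0 [-]
  13 | W B2 → L0 hit [D]

WB = [2, 4, 1, 0, 4, 2, 0]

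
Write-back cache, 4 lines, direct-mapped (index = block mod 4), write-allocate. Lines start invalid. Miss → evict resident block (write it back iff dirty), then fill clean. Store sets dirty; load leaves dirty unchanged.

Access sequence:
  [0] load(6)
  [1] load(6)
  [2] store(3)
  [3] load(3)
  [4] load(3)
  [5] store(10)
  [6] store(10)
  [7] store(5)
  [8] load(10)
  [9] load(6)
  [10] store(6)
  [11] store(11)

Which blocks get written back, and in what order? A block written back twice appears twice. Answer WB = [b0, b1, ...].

WB = [10, 3]

  0 | R B6 → L2 miss [-]
  1 | R B6 → L2 hit [-]
  2 | W B3 → L3 miss [D]
  3 | R B3 → L3 hit [D]
  4 | R B3 → L3 hit [D]
  5 | W B10 → L2 miss [D]
  6 | W B10 → L2 hit [D]
  7 | W B5 → L1 miss [D]
  8 | R B10 → L2 hit [D]
  9 | R B6 → L2 miss wb→B10 [-]
  10 | W B6 → L2 hit [D]
  11 | W B11 → L3 miss wb→B3 [D]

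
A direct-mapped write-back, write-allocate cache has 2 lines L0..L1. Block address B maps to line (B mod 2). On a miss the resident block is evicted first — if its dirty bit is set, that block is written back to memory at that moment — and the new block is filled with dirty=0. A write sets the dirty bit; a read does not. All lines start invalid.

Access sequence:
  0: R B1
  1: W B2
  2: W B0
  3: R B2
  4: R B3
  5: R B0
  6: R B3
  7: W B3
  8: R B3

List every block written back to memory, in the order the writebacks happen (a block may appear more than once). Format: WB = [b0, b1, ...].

  0 | R B1 → L1 miss [-]
  1 | W B2 → L0 miss [D]
  2 | W B0 → L0 miss wb→B2 [D]
  3 | R B2 → L0 miss wb→B0 [-]
  4 | R B3 → L1 miss [-]
  5 | R B0 → L0 miss [-]
  6 | R B3 → L1 hit [-]
  7 | W B3 → L1 hit [D]
  8 | R B3 → L1 hit [D]

WB = [2, 0]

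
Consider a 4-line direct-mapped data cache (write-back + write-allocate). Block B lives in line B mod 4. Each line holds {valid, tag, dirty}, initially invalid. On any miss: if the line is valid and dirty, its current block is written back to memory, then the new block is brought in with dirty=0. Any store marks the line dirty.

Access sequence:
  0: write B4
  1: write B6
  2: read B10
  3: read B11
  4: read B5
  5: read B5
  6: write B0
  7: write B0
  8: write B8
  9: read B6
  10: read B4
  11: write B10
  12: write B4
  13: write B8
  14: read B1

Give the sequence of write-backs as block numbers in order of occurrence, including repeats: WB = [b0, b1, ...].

0: W B4 -> L0 miss  d=D]
1: W B6 -> L2 miss  d=D]
2: R B10 -> L2 miss wb->B6  d=-]
3: R B11 -> L3 miss  d=-]
4: R B5 -> L1 miss  d=-]
5: R B5 -> L1 hit  d=-]
6: W B0 -> L0 miss wb->B4  d=D]
7: W B0 -> L0 hit  d=D]
8: W B8 -> L0 miss wb->B0  d=D]
9: R B6 -> L2 miss  d=-]
10: R B4 -> L0 miss wb->B8  d=-]
11: W B10 -> L2 miss  d=D]
12: W B4 -> L0 hit  d=D]
13: W B8 -> L0 miss wb->B4  d=D]
14: R B1 -> L1 miss  d=-]

WB = [6, 4, 0, 8, 4]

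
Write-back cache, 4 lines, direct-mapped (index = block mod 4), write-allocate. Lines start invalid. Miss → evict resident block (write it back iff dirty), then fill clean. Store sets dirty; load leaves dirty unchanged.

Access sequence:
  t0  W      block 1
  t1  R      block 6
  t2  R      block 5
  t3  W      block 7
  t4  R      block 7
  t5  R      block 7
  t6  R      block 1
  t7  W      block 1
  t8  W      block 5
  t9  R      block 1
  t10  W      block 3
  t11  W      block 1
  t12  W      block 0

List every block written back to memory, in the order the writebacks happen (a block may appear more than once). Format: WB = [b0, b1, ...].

0: W B1 → L1 miss [D]
1: R B6 → L2 miss [-]
2: R B5 → L1 miss wb→B1 [-]
3: W B7 → L3 miss [D]
4: R B7 → L3 hit [D]
5: R B7 → L3 hit [D]
6: R B1 → L1 miss [-]
7: W B1 → L1 hit [D]
8: W B5 → L1 miss wb→B1 [D]
9: R B1 → L1 miss wb→B5 [-]
10: W B3 → L3 miss wb→B7 [D]
11: W B1 → L1 hit [D]
12: W B0 → L0 miss [D]

WB = [1, 1, 5, 7]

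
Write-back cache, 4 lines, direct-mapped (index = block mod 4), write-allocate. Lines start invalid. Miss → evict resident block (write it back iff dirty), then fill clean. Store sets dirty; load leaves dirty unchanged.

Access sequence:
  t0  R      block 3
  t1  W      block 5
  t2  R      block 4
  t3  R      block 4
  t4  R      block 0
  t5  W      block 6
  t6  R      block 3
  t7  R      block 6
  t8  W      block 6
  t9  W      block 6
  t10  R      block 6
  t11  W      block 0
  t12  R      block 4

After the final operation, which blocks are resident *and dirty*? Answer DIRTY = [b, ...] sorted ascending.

DIRTY = [5, 6]

  0 | R B3 → L3 miss [-]
  1 | W B5 → L1 miss [D]
  2 | R B4 → L0 miss [-]
  3 | R B4 → L0 hit [-]
  4 | R B0 → L0 miss [-]
  5 | W B6 → L2 miss [D]
  6 | R B3 → L3 hit [-]
  7 | R B6 → L2 hit [D]
  8 | W B6 → L2 hit [D]
  9 | W B6 → L2 hit [D]
  10 | R B6 → L2 hit [D]
  11 | W B0 → L0 hit [D]
  12 | R B4 → L0 miss wb→B0 [-]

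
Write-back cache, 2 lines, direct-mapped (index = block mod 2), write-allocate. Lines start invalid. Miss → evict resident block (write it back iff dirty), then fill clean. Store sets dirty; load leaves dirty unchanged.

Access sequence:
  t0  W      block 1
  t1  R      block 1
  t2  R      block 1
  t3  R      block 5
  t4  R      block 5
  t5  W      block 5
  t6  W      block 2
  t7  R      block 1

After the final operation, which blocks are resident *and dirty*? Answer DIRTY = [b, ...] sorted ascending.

  0 | W B1 → L1 miss [D]
  1 | R B1 → L1 hit [D]
  2 | R B1 → L1 hit [D]
  3 | R B5 → L1 miss wb→B1 [-]
  4 | R B5 → L1 hit [-]
  5 | W B5 → L1 hit [D]
  6 | W B2 → L0 miss [D]
  7 | R B1 → L1 miss wb→B5 [-]

DIRTY = [2]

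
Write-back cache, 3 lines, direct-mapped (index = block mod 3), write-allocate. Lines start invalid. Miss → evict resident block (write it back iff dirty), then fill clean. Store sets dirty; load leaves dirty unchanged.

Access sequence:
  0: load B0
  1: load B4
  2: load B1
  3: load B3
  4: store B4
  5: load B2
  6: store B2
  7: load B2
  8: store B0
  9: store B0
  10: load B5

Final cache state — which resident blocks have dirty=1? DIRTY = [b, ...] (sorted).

DIRTY = [0, 4]

0: R B0 → L0 miss [-]
1: R B4 → L1 miss [-]
2: R B1 → L1 miss [-]
3: R B3 → L0 miss [-]
4: W B4 → L1 miss [D]
5: R B2 → L2 miss [-]
6: W B2 → L2 hit [D]
7: R B2 → L2 hit [D]
8: W B0 → L0 miss [D]
9: W B0 → L0 hit [D]
10: R B5 → L2 miss wb→B2 [-]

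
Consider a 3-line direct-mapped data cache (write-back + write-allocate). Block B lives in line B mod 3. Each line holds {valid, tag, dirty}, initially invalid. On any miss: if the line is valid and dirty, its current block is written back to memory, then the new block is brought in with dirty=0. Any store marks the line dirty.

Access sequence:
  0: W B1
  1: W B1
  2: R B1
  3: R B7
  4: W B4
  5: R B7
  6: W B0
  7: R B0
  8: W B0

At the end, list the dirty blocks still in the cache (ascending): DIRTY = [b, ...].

  0 | W B1 → L1 miss [D]
  1 | W B1 → L1 hit [D]
  2 | R B1 → L1 hit [D]
  3 | R B7 → L1 miss wb→B1 [-]
  4 | W B4 → L1 miss [D]
  5 | R B7 → L1 miss wb→B4 [-]
  6 | W B0 → L0 miss [D]
  7 | R B0 → L0 hit [D]
  8 | W B0 → L0 hit [D]

DIRTY = [0]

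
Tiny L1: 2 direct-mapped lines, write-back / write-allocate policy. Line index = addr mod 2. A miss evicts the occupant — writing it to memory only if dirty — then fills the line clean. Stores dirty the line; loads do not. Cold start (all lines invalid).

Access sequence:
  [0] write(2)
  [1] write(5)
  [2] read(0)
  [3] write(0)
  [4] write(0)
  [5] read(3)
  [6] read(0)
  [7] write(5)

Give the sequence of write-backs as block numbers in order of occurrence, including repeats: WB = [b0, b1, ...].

0: W B2 -> L0 miss  d=D]
1: W B5 -> L1 miss  d=D]
2: R B0 -> L0 miss wb->B2  d=-]
3: W B0 -> L0 hit  d=D]
4: W B0 -> L0 hit  d=D]
5: R B3 -> L1 miss wb->B5  d=-]
6: R B0 -> L0 hit  d=D]
7: W B5 -> L1 miss  d=D]

WB = [2, 5]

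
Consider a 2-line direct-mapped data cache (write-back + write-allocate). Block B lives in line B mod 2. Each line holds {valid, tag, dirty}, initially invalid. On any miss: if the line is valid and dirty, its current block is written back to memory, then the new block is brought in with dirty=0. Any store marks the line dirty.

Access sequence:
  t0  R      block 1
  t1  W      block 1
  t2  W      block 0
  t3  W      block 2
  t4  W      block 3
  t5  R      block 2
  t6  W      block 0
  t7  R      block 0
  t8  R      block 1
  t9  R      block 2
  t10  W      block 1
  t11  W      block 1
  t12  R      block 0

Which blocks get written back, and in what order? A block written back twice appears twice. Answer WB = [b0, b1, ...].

0: R B1 -> L1 miss  d=-]
1: W B1 -> L1 hit  d=D]
2: W B0 -> L0 miss  d=D]
3: W B2 -> L0 miss wb->B0  d=D]
4: W B3 -> L1 miss wb->B1  d=D]
5: R B2 -> L0 hit  d=D]
6: W B0 -> L0 miss wb->B2  d=D]
7: R B0 -> L0 hit  d=D]
8: R B1 -> L1 miss wb->B3  d=-]
9: R B2 -> L0 miss wb->B0  d=-]
10: W B1 -> L1 hit  d=D]
11: W B1 -> L1 hit  d=D]
12: R B0 -> L0 miss  d=-]

WB = [0, 1, 2, 3, 0]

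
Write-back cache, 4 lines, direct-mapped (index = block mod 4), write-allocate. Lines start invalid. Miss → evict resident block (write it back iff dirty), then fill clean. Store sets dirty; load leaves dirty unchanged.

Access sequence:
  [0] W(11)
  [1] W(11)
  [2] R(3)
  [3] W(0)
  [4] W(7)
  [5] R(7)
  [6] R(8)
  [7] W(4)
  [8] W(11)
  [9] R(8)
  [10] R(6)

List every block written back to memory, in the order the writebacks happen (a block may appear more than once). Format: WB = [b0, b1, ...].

0: W B11 -> L3 miss  d=D]
1: W B11 -> L3 hit  d=D]
2: R B3 -> L3 miss wb->B11  d=-]
3: W B0 -> L0 miss  d=D]
4: W B7 -> L3 miss  d=D]
5: R B7 -> L3 hit  d=D]
6: R B8 -> L0 miss wb->B0  d=-]
7: W B4 -> L0 miss  d=D]
8: W B11 -> L3 miss wb->B7  d=D]
9: R B8 -> L0 miss wb->B4  d=-]
10: R B6 -> L2 miss  d=-]

WB = [11, 0, 7, 4]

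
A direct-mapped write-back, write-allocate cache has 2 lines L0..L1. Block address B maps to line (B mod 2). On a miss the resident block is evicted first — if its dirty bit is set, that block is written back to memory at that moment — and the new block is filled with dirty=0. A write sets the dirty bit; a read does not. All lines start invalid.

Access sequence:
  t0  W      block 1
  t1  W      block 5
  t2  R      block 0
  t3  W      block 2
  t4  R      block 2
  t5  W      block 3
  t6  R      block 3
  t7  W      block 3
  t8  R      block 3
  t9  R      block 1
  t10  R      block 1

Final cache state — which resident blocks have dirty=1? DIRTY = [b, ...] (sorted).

DIRTY = [2]

  0 | W B1 → L1 miss [D]
  1 | W B5 → L1 miss wb→B1 [D]
  2 | R B0 → L0 miss [-]
  3 | W B2 → L0 miss [D]
  4 | R B2 → L0 hit [D]
  5 | W B3 → L1 miss wb→B5 [D]
  6 | R B3 → L1 hit [D]
  7 | W B3 → L1 hit [D]
  8 | R B3 → L1 hit [D]
  9 | R B1 → L1 miss wb→B3 [-]
  10 | R B1 → L1 hit [-]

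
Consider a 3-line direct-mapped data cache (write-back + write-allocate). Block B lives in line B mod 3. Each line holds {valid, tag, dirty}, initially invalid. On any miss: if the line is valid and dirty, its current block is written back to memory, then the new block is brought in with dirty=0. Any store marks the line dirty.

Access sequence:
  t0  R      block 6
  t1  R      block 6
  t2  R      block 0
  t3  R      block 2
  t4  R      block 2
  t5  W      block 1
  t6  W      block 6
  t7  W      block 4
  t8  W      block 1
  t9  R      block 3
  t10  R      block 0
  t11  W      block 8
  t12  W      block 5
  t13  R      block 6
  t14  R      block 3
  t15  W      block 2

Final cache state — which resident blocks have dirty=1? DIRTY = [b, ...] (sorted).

DIRTY = [1, 2]

  0 | R B6 → L0 miss [-]
  1 | R B6 → L0 hit [-]
  2 | R B0 → L0 miss [-]
  3 | R B2 → L2 miss [-]
  4 | R B2 → L2 hit [-]
  5 | W B1 → L1 miss [D]
  6 | W B6 → L0 miss [D]
  7 | W B4 → L1 miss wb→B1 [D]
  8 | W B1 → L1 miss wb→B4 [D]
  9 | R B3 → L0 miss wb→B6 [-]
  10 | R B0 → L0 miss [-]
  11 | W B8 → L2 miss [D]
  12 | W B5 → L2 miss wb→B8 [D]
  13 | R B6 → L0 miss [-]
  14 | R B3 → L0 miss [-]
  15 | W B2 → L2 miss wb→B5 [D]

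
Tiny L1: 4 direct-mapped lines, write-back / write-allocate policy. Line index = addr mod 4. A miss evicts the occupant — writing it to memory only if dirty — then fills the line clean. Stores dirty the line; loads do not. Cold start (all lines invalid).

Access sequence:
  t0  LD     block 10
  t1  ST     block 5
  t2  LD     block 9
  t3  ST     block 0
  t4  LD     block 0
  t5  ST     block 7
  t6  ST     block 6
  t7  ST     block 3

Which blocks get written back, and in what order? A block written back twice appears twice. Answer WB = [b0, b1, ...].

  0 | R B10 → L2 miss [-]
  1 | W B5 → L1 miss [D]
  2 | R B9 → L1 miss wb→B5 [-]
  3 | W B0 → L0 miss [D]
  4 | R B0 → L0 hit [D]
  5 | W B7 → L3 miss [D]
  6 | W B6 → L2 miss [D]
  7 | W B3 → L3 miss wb→B7 [D]

WB = [5, 7]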